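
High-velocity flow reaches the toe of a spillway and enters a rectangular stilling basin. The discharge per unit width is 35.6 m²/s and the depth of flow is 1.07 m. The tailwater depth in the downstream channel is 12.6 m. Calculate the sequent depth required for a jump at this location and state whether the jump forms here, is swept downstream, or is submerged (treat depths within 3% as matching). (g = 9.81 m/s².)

V₁ = q/y₁ = 35.6/1.07 = 33.3 m/s. Fr₁ = V₁/√(g·y₁) = 33.3/√(9.81×1.07) = 10.3.
Conjugate-depth relation: y₂/y₁ = ½[√(1 + 8Fr₁²) − 1] = ½[√844.7 − 1] = 14.0.
y₂ = 14.0 × 1.07 = 15.0 m.
Tailwater y_tw = 12.6 m: y_tw < y₂, so the jump is swept downstream.

y₂ = 15.0 m; the jump is swept downstream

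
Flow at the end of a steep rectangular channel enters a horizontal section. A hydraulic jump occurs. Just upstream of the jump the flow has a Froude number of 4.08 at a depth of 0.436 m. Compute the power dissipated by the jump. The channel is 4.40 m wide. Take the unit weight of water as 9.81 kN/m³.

P = 259 kW

Fr₁ = 4.08 (given).
Conjugate-depth relation: y₂/y₁ = ½[√(1 + 8Fr₁²) − 1] = ½[√134.2 − 1] = 5.29.
y₂ = 5.29 × 0.436 = 2.31 m.
V₁ = Fr₁·√(g·y₁) = 4.08×√(9.81×0.436) = 8.44 m/s; q = V₁·y₁ = 3.68 m²/s. V₂ = q/y₂ = 3.68/2.31 = 1.59 m/s. E₁ = y₁ + V₁²/2g = 4.06 m; E₂ = y₂ + V₂²/2g = 2.44 m. ΔE = E₁ − E₂ = 1.63 m.
Q = q·b = 3.68 × 4.40 = 16.2 m³/s. P = γ·Q·ΔE = 9.81 × 16.2 × 1.63 = 259 kW.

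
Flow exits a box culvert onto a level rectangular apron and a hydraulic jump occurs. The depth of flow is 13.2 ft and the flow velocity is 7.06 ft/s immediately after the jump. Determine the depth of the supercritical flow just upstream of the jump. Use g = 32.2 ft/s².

Fr₂ = V₂/√(g·y₂) = 7.06/√(32.2×13.2) = 0.342.
Since the conjugate-depth ratio holds either way, y₁/y₂ = ½[√(1 + 8Fr₂²) − 1] = ½[√1.938 − 1] = 0.196.
y₁ = 0.196 × 13.2 = 2.59 ft.

y₁ = 2.59 ft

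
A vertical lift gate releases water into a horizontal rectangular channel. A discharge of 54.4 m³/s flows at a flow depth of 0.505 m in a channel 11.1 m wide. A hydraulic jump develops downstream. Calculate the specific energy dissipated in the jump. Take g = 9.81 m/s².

ΔE = 2.29 m

q = Q/b = 54.4/11.1 = 4.90 m²/s; V₁ = q/y₁ = 9.70 m/s. Fr₁ = V₁/√(g·y₁) = 4.36.
Sequent-depth ratio: y₂/y₁ = ½[√(1 + 8Fr₁²) − 1] = ½[√153.1 − 1] = 5.69.
y₂ = 5.69 × 0.505 = 2.87 m.
V₂ = q/y₂ = 4.90/2.87 = 1.71 m/s. E₁ = y₁ + V₁²/2g = 5.31 m; E₂ = y₂ + V₂²/2g = 3.02 m. ΔE = E₁ − E₂ = 2.29 m.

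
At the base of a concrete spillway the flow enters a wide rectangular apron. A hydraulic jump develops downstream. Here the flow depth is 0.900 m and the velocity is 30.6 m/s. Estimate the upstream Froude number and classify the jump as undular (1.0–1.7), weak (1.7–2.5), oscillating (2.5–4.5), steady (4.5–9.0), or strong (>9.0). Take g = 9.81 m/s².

Fr₁ = 10.3; strong jump

Fr₁ = V₁/√(g·y₁) = 30.6/√(9.81×0.900) = 10.3.
Fr₁ = 10.3 lies in the strong range.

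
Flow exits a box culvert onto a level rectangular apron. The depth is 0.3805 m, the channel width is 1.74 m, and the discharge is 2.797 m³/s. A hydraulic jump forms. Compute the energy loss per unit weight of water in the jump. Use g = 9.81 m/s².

ΔE = 0.1572 m

q = Q/b = 2.797/1.74 = 1.607 m²/s; V₁ = q/y₁ = 4.225 m/s. Fr₁ = V₁/√(g·y₁) = 2.187.
Sequent-depth ratio: y₂/y₁ = ½[√(1 + 8Fr₁²) − 1] = ½[√39.251 − 1] = 2.633.
y₂ = 2.633 × 0.3805 = 1.002 m.
Head loss: ΔE = (y₂ − y₁)³/(4y₁y₂) = (1.002 − 0.3805)³/(4×0.3805×1.002) = 0.2397/1.525 = 0.1572 m.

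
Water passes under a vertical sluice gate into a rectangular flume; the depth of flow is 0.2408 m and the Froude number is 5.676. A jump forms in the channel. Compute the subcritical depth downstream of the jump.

Fr₁ = 5.676 (given).
Sequent-depth ratio: y₂/y₁ = ½[√(1 + 8Fr₁²) − 1] = ½[√258.74 − 1] = 7.543.
y₂ = 7.543 × 0.2408 = 1.816 m.

y₂ = 1.816 m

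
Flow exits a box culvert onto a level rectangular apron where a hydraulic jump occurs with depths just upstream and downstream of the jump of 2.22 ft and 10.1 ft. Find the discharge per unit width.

For a rectangular channel the momentum equation gives q² = ½·g·y₁·y₂·(y₁ + y₂) = ½×32.2×2.22×10.1×12.3 = 4447.
q = √4447 = 66.7 ft²/s.

q = 66.7 ft²/s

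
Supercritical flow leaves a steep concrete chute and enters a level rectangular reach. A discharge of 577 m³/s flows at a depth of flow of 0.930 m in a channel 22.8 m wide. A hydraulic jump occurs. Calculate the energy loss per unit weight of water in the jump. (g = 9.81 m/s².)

q = Q/b = 577/22.8 = 25.3 m²/s; V₁ = q/y₁ = 27.2 m/s. Fr₁ = V₁/√(g·y₁) = 9.01.
Conjugate-depth relation: y₂/y₁ = ½[√(1 + 8Fr₁²) − 1] = ½[√650.3 − 1] = 12.3.
y₂ = 12.3 × 0.930 = 11.4 m.
V₂ = q/y₂ = 25.3/11.4 = 2.22 m/s. E₁ = y₁ + V₁²/2g = 38.7 m; E₂ = y₂ + V₂²/2g = 11.6 m. ΔE = E₁ − E₂ = 27.0 m.

ΔE = 27.0 m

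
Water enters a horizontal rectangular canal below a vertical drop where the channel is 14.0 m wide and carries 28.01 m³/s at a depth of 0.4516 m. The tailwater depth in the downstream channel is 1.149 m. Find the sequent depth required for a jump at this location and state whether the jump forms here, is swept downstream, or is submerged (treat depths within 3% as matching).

y₂ = 1.137 m; the jump forms here

q = Q/b = 28.01/14.0 = 2.001 m²/s; V₁ = q/y₁ = 4.430 m/s. Fr₁ = V₁/√(g·y₁) = 2.105.
From the momentum equation for a rectangular channel, y₂/y₁ = ½[√(1 + 8Fr₁²) − 1] = ½[√36.443 − 1] = 2.518.
y₂ = 2.518 × 0.4516 = 1.137 m.
Tailwater y_tw = 1.149 m: y_tw ≈ y₂, so the jump forms here.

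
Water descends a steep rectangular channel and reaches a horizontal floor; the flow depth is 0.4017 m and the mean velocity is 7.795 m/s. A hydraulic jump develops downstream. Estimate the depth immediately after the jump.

y₂ = 2.039 m

Fr₁ = V₁/√(g·y₁) = 7.795/√(9.81×0.4017) = 3.927.
From the momentum equation for a rectangular channel, y₂/y₁ = ½[√(1 + 8Fr₁²) − 1] = ½[√124.35 − 1] = 5.076.
y₂ = 5.076 × 0.4017 = 2.039 m.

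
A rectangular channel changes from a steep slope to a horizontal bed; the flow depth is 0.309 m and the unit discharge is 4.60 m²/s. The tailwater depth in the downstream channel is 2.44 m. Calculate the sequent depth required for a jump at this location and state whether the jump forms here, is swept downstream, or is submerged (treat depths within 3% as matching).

V₁ = q/y₁ = 4.60/0.309 = 14.9 m/s. Fr₁ = V₁/√(g·y₁) = 14.9/√(9.81×0.309) = 8.55.
Conjugate-depth relation: y₂/y₁ = ½[√(1 + 8Fr₁²) − 1] = ½[√585.9 − 1] = 11.6.
y₂ = 11.6 × 0.309 = 3.59 m.
Tailwater y_tw = 2.44 m: y_tw < y₂, so the jump is swept downstream.

y₂ = 3.59 m; the jump is swept downstream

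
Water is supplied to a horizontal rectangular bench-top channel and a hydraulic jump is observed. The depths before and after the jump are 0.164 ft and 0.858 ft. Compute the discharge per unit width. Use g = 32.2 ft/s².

For a rectangular channel the momentum equation gives q² = ½·g·y₁·y₂·(y₁ + y₂) = ½×32.2×0.164×0.858×1.02 = 2.32.
q = √2.32 = 1.52 ft²/s.

q = 1.52 ft²/s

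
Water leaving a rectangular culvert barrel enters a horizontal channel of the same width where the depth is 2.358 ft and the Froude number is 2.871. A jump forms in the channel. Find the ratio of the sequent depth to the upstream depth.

Fr₁ = 2.871 (given).
From the momentum equation for a rectangular channel, y₂/y₁ = ½[√(1 + 8Fr₁²) − 1] = ½[√66.941 − 1] = 3.591.

y₂/y₁ = 3.591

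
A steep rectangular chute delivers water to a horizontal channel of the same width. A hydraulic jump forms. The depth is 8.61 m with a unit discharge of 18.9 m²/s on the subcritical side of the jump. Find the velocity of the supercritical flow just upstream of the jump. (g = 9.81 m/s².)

V₁ = 21.2 m/s

V₂ = q/y₂ = 18.9/8.61 = 2.20 m/s; Fr₂ = V₂/√(g·y₂) = 0.239.
Since the conjugate-depth ratio holds either way, y₁/y₂ = ½[√(1 + 8Fr₂²) − 1] = ½[√1.456 − 1] = 0.103.
y₁ = 0.103 × 8.61 = 0.890 m.
V₁ = q/y₁ = 18.9/0.890 = 21.2 m/s.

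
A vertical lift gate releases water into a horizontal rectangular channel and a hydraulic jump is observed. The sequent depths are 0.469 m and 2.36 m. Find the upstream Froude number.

For a rectangular channel the momentum equation gives q² = ½·g·y₁·y₂·(y₁ + y₂) = ½×9.81×0.469×2.36×2.83 = 15.4.
q = √15.4 = 3.92 m²/s.
V₁ = q/y₁ = 8.36 m/s; Fr₁ = V₁/√(g·y₁) = 3.90.

Fr₁ = 3.90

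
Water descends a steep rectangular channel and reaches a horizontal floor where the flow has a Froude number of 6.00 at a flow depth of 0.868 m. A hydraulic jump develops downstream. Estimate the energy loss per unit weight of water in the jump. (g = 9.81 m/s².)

Fr₁ = 6.00 (given).
From the momentum equation for a rectangular channel, y₂/y₁ = ½[√(1 + 8Fr₁²) − 1] = ½[√289.0 − 1] = 8.00.
y₂ = 8.00 × 0.868 = 6.94 m.
V₁ = Fr₁·√(g·y₁) = 6.00×√(9.81×0.868) = 17.5 m/s; q = V₁·y₁ = 15.2 m²/s. V₂ = q/y₂ = 15.2/6.94 = 2.19 m/s. E₁ = y₁ + V₁²/2g = 16.5 m; E₂ = y₂ + V₂²/2g = 7.19 m. ΔE = E₁ − E₂ = 9.30 m.

ΔE = 9.30 m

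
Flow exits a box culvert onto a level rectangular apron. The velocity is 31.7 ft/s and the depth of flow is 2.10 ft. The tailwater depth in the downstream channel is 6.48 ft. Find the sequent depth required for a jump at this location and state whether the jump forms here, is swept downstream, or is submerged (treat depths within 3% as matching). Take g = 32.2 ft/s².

Fr₁ = V₁/√(g·y₁) = 31.7/√(32.2×2.10) = 3.85.
By Bélanger, y₂/y₁ = ½[√(1 + 8Fr₁²) − 1] = ½[√119.9 − 1] = 4.97.
y₂ = 4.97 × 2.10 = 10.4 ft.
Tailwater y_tw = 6.48 ft: y_tw < y₂, so the jump is swept downstream.

y₂ = 10.4 ft; the jump is swept downstream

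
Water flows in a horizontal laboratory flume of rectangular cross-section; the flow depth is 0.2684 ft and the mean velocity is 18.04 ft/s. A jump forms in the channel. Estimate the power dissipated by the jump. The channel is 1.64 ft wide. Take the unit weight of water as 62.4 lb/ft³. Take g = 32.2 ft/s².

Fr₁ = V₁/√(g·y₁) = 18.04/√(32.2×0.2684) = 6.136.
From the momentum equation for a rectangular channel, y₂/y₁ = ½[√(1 + 8Fr₁²) − 1] = ½[√302.25 − 1] = 8.193.
y₂ = 8.193 × 0.2684 = 2.199 ft.
q = V₁·y₁ = 18.04 × 0.2684 = 4.842 ft²/s. V₂ = q/y₂ = 4.842/2.199 = 2.202 ft/s. E₁ = y₁ + V₁²/2g = 5.322 ft; E₂ = y₂ + V₂²/2g = 2.274 ft. ΔE = E₁ − E₂ = 3.048 ft.
Q = q·b = 4.842 × 1.64 = 7.941 cfs. P = γ·Q·ΔE/550 = 62.4 × 7.941 × 3.048 / 550 = 2.746 hp.

P = 2.746 hp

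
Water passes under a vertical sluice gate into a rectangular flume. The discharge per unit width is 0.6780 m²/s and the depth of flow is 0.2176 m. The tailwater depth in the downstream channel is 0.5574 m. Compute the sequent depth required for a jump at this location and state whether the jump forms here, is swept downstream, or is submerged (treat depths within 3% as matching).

V₁ = q/y₁ = 0.6780/0.2176 = 3.116 m/s. Fr₁ = V₁/√(g·y₁) = 3.116/√(9.81×0.2176) = 2.133.
By Bélanger, y₂/y₁ = ½[√(1 + 8Fr₁²) − 1] = ½[√37.383 − 1] = 2.557.
y₂ = 2.557 × 0.2176 = 0.5564 m.
Tailwater y_tw = 0.5574 m: y_tw ≈ y₂, so the jump forms here.

y₂ = 0.5564 m; the jump forms here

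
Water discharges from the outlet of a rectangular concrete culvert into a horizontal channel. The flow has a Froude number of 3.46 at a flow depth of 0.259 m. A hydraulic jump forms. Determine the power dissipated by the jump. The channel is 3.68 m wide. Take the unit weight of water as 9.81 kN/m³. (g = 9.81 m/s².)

Fr₁ = 3.46 (given).
By Bélanger, y₂/y₁ = ½[√(1 + 8Fr₁²) − 1] = ½[√96.77 − 1] = 4.42.
y₂ = 4.42 × 0.259 = 1.14 m.
Head loss: ΔE = (y₂ − y₁)³/(4y₁y₂) = (1.14 − 0.259)³/(4×0.259×1.14) = 0.694/1.19 = 0.585 m.
V₁ = Fr₁·√(g·y₁) = 3.46×√(9.81×0.259) = 5.52 m/s; q = V₁·y₁ = 1.43 m²/s. Q = q·b = 1.43 × 3.68 = 5.26 m³/s. P = γ·Q·ΔE = 9.81 × 5.26 × 0.585 = 30.2 kW.

P = 30.2 kW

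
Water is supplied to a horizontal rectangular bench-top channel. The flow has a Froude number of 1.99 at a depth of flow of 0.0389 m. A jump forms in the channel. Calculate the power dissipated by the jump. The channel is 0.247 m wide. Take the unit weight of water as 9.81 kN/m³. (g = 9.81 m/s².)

Fr₁ = 1.99 (given).
Bélanger equation: y₂/y₁ = ½[√(1 + 8Fr₁²) − 1] = ½[√32.68 − 1] = 2.36.
y₂ = 2.36 × 0.0389 = 0.0917 m.
V₁ = Fr₁·√(g·y₁) = 1.99×√(9.81×0.0389) = 1.23 m/s; q = V₁·y₁ = 0.0478 m²/s. V₂ = q/y₂ = 0.0478/0.0917 = 0.521 m/s. E₁ = y₁ + V₁²/2g = 0.116 m; E₂ = y₂ + V₂²/2g = 0.106 m. ΔE = E₁ − E₂ = 0.0103 m.
Q = q·b = 0.0478 × 0.247 = 0.0118 m³/s. P = γ·Q·ΔE = 9.81 × 0.0118 × 0.0103 = 0.00120 kW.

P = 0.00120 kW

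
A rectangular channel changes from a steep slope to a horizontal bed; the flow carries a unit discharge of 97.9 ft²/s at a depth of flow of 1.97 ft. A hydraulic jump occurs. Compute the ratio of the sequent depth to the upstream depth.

V₁ = q/y₁ = 97.9/1.97 = 49.7 ft/s. Fr₁ = V₁/√(g·y₁) = 49.7/√(32.2×1.97) = 6.24.
Sequent-depth ratio: y₂/y₁ = ½[√(1 + 8Fr₁²) − 1] = ½[√312.5 − 1] = 8.34.

y₂/y₁ = 8.34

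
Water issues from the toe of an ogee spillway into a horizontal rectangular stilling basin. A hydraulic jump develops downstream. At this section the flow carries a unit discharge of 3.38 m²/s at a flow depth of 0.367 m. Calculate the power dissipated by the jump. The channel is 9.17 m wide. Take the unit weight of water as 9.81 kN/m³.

V₁ = q/y₁ = 3.38/0.367 = 9.21 m/s. Fr₁ = V₁/√(g·y₁) = 9.21/√(9.81×0.367) = 4.85.
Conjugate-depth relation: y₂/y₁ = ½[√(1 + 8Fr₁²) − 1] = ½[√189.5 − 1] = 6.38.
y₂ = 6.38 × 0.367 = 2.34 m.
Head loss: ΔE = (y₂ − y₁)³/(4y₁y₂) = (2.34 − 0.367)³/(4×0.367×2.34) = 7.71/3.44 = 2.24 m.
Q = q·b = 3.38 × 9.17 = 31.0 m³/s. P = γ·Q·ΔE = 9.81 × 31.0 × 2.24 = 682 kW.

P = 682 kW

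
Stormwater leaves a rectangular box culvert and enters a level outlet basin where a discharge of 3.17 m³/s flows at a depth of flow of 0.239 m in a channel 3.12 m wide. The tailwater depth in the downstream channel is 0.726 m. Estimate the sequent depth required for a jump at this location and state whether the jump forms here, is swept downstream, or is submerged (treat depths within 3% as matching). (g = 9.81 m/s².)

q = Q/b = 3.17/3.12 = 1.02 m²/s; V₁ = q/y₁ = 4.25 m/s. Fr₁ = V₁/√(g·y₁) = 2.78.
Sequent-depth ratio: y₂/y₁ = ½[√(1 + 8Fr₁²) − 1] = ½[√62.66 − 1] = 3.46.
y₂ = 3.46 × 0.239 = 0.826 m.
Tailwater y_tw = 0.726 m: y_tw < y₂, so the jump is swept downstream.

y₂ = 0.826 m; the jump is swept downstream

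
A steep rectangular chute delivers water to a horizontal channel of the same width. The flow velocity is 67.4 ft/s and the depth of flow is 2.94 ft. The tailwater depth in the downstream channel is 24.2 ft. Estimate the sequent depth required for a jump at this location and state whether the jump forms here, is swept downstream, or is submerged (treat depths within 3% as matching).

Fr₁ = V₁/√(g·y₁) = 67.4/√(32.2×2.94) = 6.93.
Bélanger equation: y₂/y₁ = ½[√(1 + 8Fr₁²) − 1] = ½[√384.9 − 1] = 9.31.
y₂ = 9.31 × 2.94 = 27.4 ft.
Tailwater y_tw = 24.2 ft: y_tw < y₂, so the jump is swept downstream.

y₂ = 27.4 ft; the jump is swept downstream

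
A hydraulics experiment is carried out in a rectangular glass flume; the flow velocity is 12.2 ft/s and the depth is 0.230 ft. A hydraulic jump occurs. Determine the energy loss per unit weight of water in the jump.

ΔE = 1.13 ft

Fr₁ = V₁/√(g·y₁) = 12.2/√(32.2×0.230) = 4.48.
Bélanger equation: y₂/y₁ = ½[√(1 + 8Fr₁²) − 1] = ½[√161.8 − 1] = 5.86.
y₂ = 5.86 × 0.230 = 1.35 ft.
q = V₁·y₁ = 12.2 × 0.230 = 2.81 ft²/s. V₂ = q/y₂ = 2.81/1.35 = 2.08 ft/s. E₁ = y₁ + V₁²/2g = 2.54 ft; E₂ = y₂ + V₂²/2g = 1.42 ft. ΔE = E₁ − E₂ = 1.13 ft.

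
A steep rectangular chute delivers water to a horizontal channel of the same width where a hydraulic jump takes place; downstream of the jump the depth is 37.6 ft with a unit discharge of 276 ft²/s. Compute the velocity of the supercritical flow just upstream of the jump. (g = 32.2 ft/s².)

V₂ = q/y₂ = 276/37.6 = 7.34 ft/s; Fr₂ = V₂/√(g·y₂) = 0.211.
Since the conjugate-depth ratio holds either way, y₁/y₂ = ½[√(1 + 8Fr₂²) − 1] = ½[√1.356 − 1] = 0.0822.
y₁ = 0.0822 × 37.6 = 3.09 ft.
V₁ = q/y₁ = 276/3.09 = 89.3 ft/s.

V₁ = 89.3 ft/s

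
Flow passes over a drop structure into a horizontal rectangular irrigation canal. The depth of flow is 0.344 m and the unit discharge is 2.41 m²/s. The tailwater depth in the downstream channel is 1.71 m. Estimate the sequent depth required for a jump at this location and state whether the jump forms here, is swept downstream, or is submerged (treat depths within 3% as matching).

V₁ = q/y₁ = 2.41/0.344 = 7.01 m/s. Fr₁ = V₁/√(g·y₁) = 7.01/√(9.81×0.344) = 3.81.
From the momentum equation for a rectangular channel, y₂/y₁ = ½[√(1 + 8Fr₁²) − 1] = ½[√117.4 − 1] = 4.92.
y₂ = 4.92 × 0.344 = 1.69 m.
Tailwater y_tw = 1.71 m: y_tw ≈ y₂, so the jump forms here.

y₂ = 1.69 m; the jump forms here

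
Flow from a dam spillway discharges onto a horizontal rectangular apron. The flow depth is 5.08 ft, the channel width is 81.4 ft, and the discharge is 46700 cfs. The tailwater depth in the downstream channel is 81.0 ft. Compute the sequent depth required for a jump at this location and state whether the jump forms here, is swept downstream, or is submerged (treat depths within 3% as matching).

q = Q/b = 46700/81.4 = 574 ft²/s; V₁ = q/y₁ = 113 ft/s. Fr₁ = V₁/√(g·y₁) = 8.83.
From the momentum equation for a rectangular channel, y₂/y₁ = ½[√(1 + 8Fr₁²) − 1] = ½[√624.8 − 1] = 12.0.
y₂ = 12.0 × 5.08 = 60.9 ft.
Tailwater y_tw = 81.0 ft: y_tw > y₂, so the jump is submerged.

y₂ = 60.9 ft; the jump is submerged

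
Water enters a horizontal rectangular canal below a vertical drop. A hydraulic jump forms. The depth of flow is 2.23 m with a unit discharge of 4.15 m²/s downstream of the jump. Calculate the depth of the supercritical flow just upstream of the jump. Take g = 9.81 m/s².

y₁ = 0.564 m

V₂ = q/y₂ = 4.15/2.23 = 1.86 m/s; Fr₂ = V₂/√(g·y₂) = 0.398.
Applying the sequent-depth relation in reverse, y₁/y₂ = ½[√(1 + 8Fr₂²) − 1] = ½[√2.266 − 1] = 0.253.
y₁ = 0.253 × 2.23 = 0.564 m.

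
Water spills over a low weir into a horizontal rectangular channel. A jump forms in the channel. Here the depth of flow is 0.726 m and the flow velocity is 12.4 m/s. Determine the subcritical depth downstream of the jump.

Fr₁ = V₁/√(g·y₁) = 12.4/√(9.81×0.726) = 4.65.
Bélanger equation: y₂/y₁ = ½[√(1 + 8Fr₁²) − 1] = ½[√173.7 − 1] = 6.09.
y₂ = 6.09 × 0.726 = 4.42 m.

y₂ = 4.42 m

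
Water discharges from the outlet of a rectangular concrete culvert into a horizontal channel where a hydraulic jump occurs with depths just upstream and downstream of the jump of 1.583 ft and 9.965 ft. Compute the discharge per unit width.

q = 54.16 ft²/s

For a rectangular channel the momentum equation gives q² = ½·g·y₁·y₂·(y₁ + y₂) = ½×32.2×1.583×9.965×11.55 = 2933.
q = √2933 = 54.16 ft²/s.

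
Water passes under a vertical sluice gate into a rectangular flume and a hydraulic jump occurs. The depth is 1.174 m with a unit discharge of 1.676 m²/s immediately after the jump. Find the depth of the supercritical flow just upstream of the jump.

y₁ = 0.3253 m

V₂ = q/y₂ = 1.676/1.174 = 1.428 m/s; Fr₂ = V₂/√(g·y₂) = 0.4207.
Applying the sequent-depth relation in reverse, y₁/y₂ = ½[√(1 + 8Fr₂²) − 1] = ½[√2.4157 − 1] = 0.2771.
y₁ = 0.2771 × 1.174 = 0.3253 m.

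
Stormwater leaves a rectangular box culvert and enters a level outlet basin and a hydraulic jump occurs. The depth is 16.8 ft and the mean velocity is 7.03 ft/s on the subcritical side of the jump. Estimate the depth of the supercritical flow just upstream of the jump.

y₁ = 2.65 ft

Fr₂ = V₂/√(g·y₂) = 7.03/√(32.2×16.8) = 0.302.
Applying the sequent-depth relation in reverse, y₁/y₂ = ½[√(1 + 8Fr₂²) − 1] = ½[√1.731 − 1] = 0.158.
y₁ = 0.158 × 16.8 = 2.65 ft.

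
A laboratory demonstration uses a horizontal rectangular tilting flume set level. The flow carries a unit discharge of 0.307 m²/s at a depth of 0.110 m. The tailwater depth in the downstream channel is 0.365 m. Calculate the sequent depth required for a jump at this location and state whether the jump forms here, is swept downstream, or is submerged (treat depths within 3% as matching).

y₂ = 0.367 m; the jump forms here

V₁ = q/y₁ = 0.307/0.110 = 2.79 m/s. Fr₁ = V₁/√(g·y₁) = 2.79/√(9.81×0.110) = 2.69.
Bélanger equation: y₂/y₁ = ½[√(1 + 8Fr₁²) − 1] = ½[√58.75 − 1] = 3.33.
y₂ = 3.33 × 0.110 = 0.367 m.
Tailwater y_tw = 0.365 m: y_tw ≈ y₂, so the jump forms here.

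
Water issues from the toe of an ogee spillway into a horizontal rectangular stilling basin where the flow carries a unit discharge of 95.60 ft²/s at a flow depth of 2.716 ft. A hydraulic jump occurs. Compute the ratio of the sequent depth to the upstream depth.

y₂/y₁ = 4.846

V₁ = q/y₁ = 95.60/2.716 = 35.20 ft/s. Fr₁ = V₁/√(g·y₁) = 35.20/√(32.2×2.716) = 3.764.
From the momentum equation for a rectangular channel, y₂/y₁ = ½[√(1 + 8Fr₁²) − 1] = ½[√114.33 − 1] = 4.846.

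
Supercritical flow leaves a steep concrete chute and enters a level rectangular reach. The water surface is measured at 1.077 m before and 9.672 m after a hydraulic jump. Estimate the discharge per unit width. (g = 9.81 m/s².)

q = 23.44 m²/s

For a rectangular channel the momentum equation gives q² = ½·g·y₁·y₂·(y₁ + y₂) = ½×9.81×1.077×9.672×10.75 = 549.2.
q = √549.2 = 23.44 m²/s.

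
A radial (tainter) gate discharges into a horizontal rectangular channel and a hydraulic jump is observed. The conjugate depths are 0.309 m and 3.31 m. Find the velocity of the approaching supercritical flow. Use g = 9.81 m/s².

V₁ = 13.8 m/s

For a rectangular channel the momentum equation gives q² = ½·g·y₁·y₂·(y₁ + y₂) = ½×9.81×0.309×3.31×3.62 = 18.2.
q = √18.2 = 4.26 m²/s.
V₁ = q/y₁ = 4.26/0.309 = 13.8 m/s.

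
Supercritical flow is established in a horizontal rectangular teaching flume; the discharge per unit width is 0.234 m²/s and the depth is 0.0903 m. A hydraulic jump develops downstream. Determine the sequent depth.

V₁ = q/y₁ = 0.234/0.0903 = 2.59 m/s. Fr₁ = V₁/√(g·y₁) = 2.59/√(9.81×0.0903) = 2.75.
Bélanger equation: y₂/y₁ = ½[√(1 + 8Fr₁²) − 1] = ½[√61.64 − 1] = 3.43.
y₂ = 3.43 × 0.0903 = 0.309 m.

y₂ = 0.309 m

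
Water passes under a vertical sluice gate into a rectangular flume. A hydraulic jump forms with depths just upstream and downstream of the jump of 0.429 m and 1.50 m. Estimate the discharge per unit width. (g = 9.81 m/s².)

q = 2.47 m²/s

For a rectangular channel the momentum equation gives q² = ½·g·y₁·y₂·(y₁ + y₂) = ½×9.81×0.429×1.50×1.93 = 6.09.
q = √6.09 = 2.47 m²/s.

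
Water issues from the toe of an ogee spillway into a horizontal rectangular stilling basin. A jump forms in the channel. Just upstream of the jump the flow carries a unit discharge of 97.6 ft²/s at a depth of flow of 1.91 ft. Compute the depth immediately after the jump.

V₁ = q/y₁ = 97.6/1.91 = 51.1 ft/s. Fr₁ = V₁/√(g·y₁) = 51.1/√(32.2×1.91) = 6.52.
Bélanger equation: y₂/y₁ = ½[√(1 + 8Fr₁²) − 1] = ½[√340.7 − 1] = 8.73.
y₂ = 8.73 × 1.91 = 16.7 ft.

y₂ = 16.7 ft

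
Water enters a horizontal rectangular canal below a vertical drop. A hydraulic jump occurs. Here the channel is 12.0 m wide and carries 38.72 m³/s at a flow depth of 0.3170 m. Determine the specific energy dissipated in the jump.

ΔE = 3.074 m

q = Q/b = 38.72/12.0 = 3.227 m²/s; V₁ = q/y₁ = 10.18 m/s. Fr₁ = V₁/√(g·y₁) = 5.772.
Conjugate-depth relation: y₂/y₁ = ½[√(1 + 8Fr₁²) − 1] = ½[√267.53 − 1] = 7.678.
y₂ = 7.678 × 0.3170 = 2.434 m.
V₂ = q/y₂ = 3.227/2.434 = 1.326 m/s. E₁ = y₁ + V₁²/2g = 5.598 m; E₂ = y₂ + V₂²/2g = 2.524 m. ΔE = E₁ − E₂ = 3.074 m.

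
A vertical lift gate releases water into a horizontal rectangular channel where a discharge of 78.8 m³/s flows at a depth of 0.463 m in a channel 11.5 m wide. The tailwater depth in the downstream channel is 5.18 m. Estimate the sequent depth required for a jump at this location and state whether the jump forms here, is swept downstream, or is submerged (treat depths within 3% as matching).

y₂ = 4.32 m; the jump is submerged

q = Q/b = 78.8/11.5 = 6.85 m²/s; V₁ = q/y₁ = 14.8 m/s. Fr₁ = V₁/√(g·y₁) = 6.94.
By Bélanger, y₂/y₁ = ½[√(1 + 8Fr₁²) − 1] = ½[√386.8 − 1] = 9.33.
y₂ = 9.33 × 0.463 = 4.32 m.
Tailwater y_tw = 5.18 m: y_tw > y₂, so the jump is submerged.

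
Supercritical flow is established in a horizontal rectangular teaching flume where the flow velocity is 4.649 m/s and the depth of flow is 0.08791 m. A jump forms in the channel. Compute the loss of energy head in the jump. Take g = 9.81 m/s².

Fr₁ = V₁/√(g·y₁) = 4.649/√(9.81×0.08791) = 5.006.
Sequent-depth ratio: y₂/y₁ = ½[√(1 + 8Fr₁²) − 1] = ½[√201.49 − 1] = 6.597.
y₂ = 6.597 × 0.08791 = 0.5800 m.
q = V₁·y₁ = 4.649 × 0.08791 = 0.4087 m²/s. V₂ = q/y₂ = 0.4087/0.5800 = 0.7047 m/s. E₁ = y₁ + V₁²/2g = 1.190 m; E₂ = y₂ + V₂²/2g = 0.6053 m. ΔE = E₁ − E₂ = 0.5842 m.

ΔE = 0.5842 m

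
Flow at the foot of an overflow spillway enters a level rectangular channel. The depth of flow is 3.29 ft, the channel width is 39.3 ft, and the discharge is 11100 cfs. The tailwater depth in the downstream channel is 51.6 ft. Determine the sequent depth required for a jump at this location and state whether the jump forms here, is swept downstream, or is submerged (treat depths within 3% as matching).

y₂ = 37.2 ft; the jump is submerged

q = Q/b = 11100/39.3 = 282 ft²/s; V₁ = q/y₁ = 85.8 ft/s. Fr₁ = V₁/√(g·y₁) = 8.34.
Sequent-depth ratio: y₂/y₁ = ½[√(1 + 8Fr₁²) − 1] = ½[√557.6 − 1] = 11.3.
y₂ = 11.3 × 3.29 = 37.2 ft.
Tailwater y_tw = 51.6 ft: y_tw > y₂, so the jump is submerged.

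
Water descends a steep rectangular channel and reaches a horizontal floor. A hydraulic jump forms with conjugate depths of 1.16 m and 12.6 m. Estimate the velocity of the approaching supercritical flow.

For a rectangular channel the momentum equation gives q² = ½·g·y₁·y₂·(y₁ + y₂) = ½×9.81×1.16×12.6×13.8 = 986.
q = √986 = 31.4 m²/s.
V₁ = q/y₁ = 31.4/1.16 = 27.1 m/s.

V₁ = 27.1 m/s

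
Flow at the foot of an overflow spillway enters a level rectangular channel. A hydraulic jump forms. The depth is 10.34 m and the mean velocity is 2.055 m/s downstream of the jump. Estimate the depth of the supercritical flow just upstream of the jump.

Fr₂ = V₂/√(g·y₂) = 2.055/√(9.81×10.34) = 0.2040.
The Bélanger relation is symmetric: y₁/y₂ = ½[√(1 + 8Fr₂²) − 1] = ½[√1.3331 − 1] = 0.07729.
y₁ = 0.07729 × 10.34 = 0.7992 m.

y₁ = 0.7992 m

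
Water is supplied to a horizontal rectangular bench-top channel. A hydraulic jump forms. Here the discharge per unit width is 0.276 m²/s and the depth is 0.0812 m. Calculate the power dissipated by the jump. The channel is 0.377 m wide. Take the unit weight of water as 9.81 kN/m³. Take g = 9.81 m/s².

V₁ = q/y₁ = 0.276/0.0812 = 3.40 m/s. Fr₁ = V₁/√(g·y₁) = 3.40/√(9.81×0.0812) = 3.81.
By Bélanger, y₂/y₁ = ½[√(1 + 8Fr₁²) − 1] = ½[√117.0 − 1] = 4.91.
y₂ = 4.91 × 0.0812 = 0.399 m.
V₂ = q/y₂ = 0.276/0.399 = 0.692 m/s. E₁ = y₁ + V₁²/2g = 0.670 m; E₂ = y₂ + V₂²/2g = 0.423 m. ΔE = E₁ − E₂ = 0.247 m.
Q = q·b = 0.276 × 0.377 = 0.104 m³/s. P = γ·Q·ΔE = 9.81 × 0.104 × 0.247 = 0.252 kW.

P = 0.252 kW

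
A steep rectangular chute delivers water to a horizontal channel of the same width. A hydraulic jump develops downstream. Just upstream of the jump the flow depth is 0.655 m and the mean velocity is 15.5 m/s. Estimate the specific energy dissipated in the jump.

ΔE = 7.37 m

Fr₁ = V₁/√(g·y₁) = 15.5/√(9.81×0.655) = 6.11.
Conjugate-depth relation: y₂/y₁ = ½[√(1 + 8Fr₁²) − 1] = ½[√300.1 − 1] = 8.16.
y₂ = 8.16 × 0.655 = 5.35 m.
Head loss: ΔE = (y₂ − y₁)³/(4y₁y₂) = (5.35 − 0.655)³/(4×0.655×5.35) = 103/14.0 = 7.37 m.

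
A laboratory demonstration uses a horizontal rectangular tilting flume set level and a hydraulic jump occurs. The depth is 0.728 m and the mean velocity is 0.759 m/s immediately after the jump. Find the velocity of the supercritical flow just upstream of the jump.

V₁ = 5.37 m/s

Fr₂ = V₂/√(g·y₂) = 0.759/√(9.81×0.728) = 0.284.
From the momentum equation (using Fr₂), y₁/y₂ = ½[√(1 + 8Fr₂²) − 1] = ½[√1.645 − 1] = 0.141.
y₁ = 0.141 × 0.728 = 0.103 m.
V₁ = q/y₁ = 0.553/0.103 = 5.37 m/s.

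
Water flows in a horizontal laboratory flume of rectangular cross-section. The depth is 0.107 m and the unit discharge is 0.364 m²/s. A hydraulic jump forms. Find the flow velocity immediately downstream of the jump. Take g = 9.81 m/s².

V₁ = q/y₁ = 0.364/0.107 = 3.40 m/s. Fr₁ = V₁/√(g·y₁) = 3.40/√(9.81×0.107) = 3.32.
Sequent-depth ratio: y₂/y₁ = ½[√(1 + 8Fr₁²) − 1] = ½[√89.20 − 1] = 4.22.
y₂ = 4.22 × 0.107 = 0.452 m.
V₂ = q/y₂ = 0.364/0.452 = 0.806 m/s.

V₂ = 0.806 m/s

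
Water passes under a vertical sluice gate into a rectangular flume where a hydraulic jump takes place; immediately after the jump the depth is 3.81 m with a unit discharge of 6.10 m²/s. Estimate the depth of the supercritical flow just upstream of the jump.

y₁ = 0.466 m

V₂ = q/y₂ = 6.10/3.81 = 1.60 m/s; Fr₂ = V₂/√(g·y₂) = 0.262.
Applying the sequent-depth relation in reverse, y₁/y₂ = ½[√(1 + 8Fr₂²) − 1] = ½[√1.549 − 1] = 0.122.
y₁ = 0.122 × 3.81 = 0.466 m.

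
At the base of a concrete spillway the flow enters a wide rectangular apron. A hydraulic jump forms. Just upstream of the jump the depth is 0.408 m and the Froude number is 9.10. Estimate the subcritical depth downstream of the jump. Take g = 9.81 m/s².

Fr₁ = 9.10 (given).
From the momentum equation for a rectangular channel, y₂/y₁ = ½[√(1 + 8Fr₁²) − 1] = ½[√663.5 − 1] = 12.4.
y₂ = 12.4 × 0.408 = 5.05 m.

y₂ = 5.05 m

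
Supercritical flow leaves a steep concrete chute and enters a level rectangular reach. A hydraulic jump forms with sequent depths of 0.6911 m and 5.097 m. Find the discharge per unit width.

For a rectangular channel the momentum equation gives q² = ½·g·y₁·y₂·(y₁ + y₂) = ½×9.81×0.6911×5.097×5.788 = 100.0.
q = √100.0 = 10.00 m²/s.

q = 10.00 m²/s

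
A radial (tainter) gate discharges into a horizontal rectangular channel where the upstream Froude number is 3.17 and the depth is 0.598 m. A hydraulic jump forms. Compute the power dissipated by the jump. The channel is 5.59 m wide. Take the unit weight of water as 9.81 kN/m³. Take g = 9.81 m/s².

P = 256 kW

Fr₁ = 3.17 (given).
From the momentum equation for a rectangular channel, y₂/y₁ = ½[√(1 + 8Fr₁²) − 1] = ½[√81.39 − 1] = 4.01.
y₂ = 4.01 × 0.598 = 2.40 m.
Head loss: ΔE = (y₂ − y₁)³/(4y₁y₂) = (2.40 − 0.598)³/(4×0.598×2.40) = 5.84/5.74 = 1.02 m.
V₁ = Fr₁·√(g·y₁) = 3.17×√(9.81×0.598) = 7.68 m/s; q = V₁·y₁ = 4.59 m²/s. Q = q·b = 4.59 × 5.59 = 25.7 m³/s. P = γ·Q·ΔE = 9.81 × 25.7 × 1.02 = 256 kW.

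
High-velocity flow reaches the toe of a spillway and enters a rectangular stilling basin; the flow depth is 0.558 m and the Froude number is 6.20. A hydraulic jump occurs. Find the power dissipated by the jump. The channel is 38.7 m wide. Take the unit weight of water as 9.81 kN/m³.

P = 19989 kW

Fr₁ = 6.20 (given).
Sequent-depth ratio: y₂/y₁ = ½[√(1 + 8Fr₁²) − 1] = ½[√308.5 − 1] = 8.28.
y₂ = 8.28 × 0.558 = 4.62 m.
V₁ = Fr₁·√(g·y₁) = 6.20×√(9.81×0.558) = 14.5 m/s; q = V₁·y₁ = 8.09 m²/s. V₂ = q/y₂ = 8.09/4.62 = 1.75 m/s. E₁ = y₁ + V₁²/2g = 11.3 m; E₂ = y₂ + V₂²/2g = 4.78 m. ΔE = E₁ − E₂ = 6.50 m.
Q = q·b = 8.09 × 38.7 = 313 m³/s. P = γ·Q·ΔE = 9.81 × 313 × 6.50 = 19989 kW.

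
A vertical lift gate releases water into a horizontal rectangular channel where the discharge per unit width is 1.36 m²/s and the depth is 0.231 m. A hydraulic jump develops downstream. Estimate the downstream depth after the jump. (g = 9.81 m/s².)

y₂ = 1.17 m

V₁ = q/y₁ = 1.36/0.231 = 5.89 m/s. Fr₁ = V₁/√(g·y₁) = 5.89/√(9.81×0.231) = 3.91.
Bélanger equation: y₂/y₁ = ½[√(1 + 8Fr₁²) − 1] = ½[√123.4 − 1] = 5.05.
y₂ = 5.05 × 0.231 = 1.17 m.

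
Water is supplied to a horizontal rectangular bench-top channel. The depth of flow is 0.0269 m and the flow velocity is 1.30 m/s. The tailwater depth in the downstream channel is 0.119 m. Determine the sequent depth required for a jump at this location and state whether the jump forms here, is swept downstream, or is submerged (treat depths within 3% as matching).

Fr₁ = V₁/√(g·y₁) = 1.30/√(9.81×0.0269) = 2.53.
Conjugate-depth relation: y₂/y₁ = ½[√(1 + 8Fr₁²) − 1] = ½[√52.23 − 1] = 3.11.
y₂ = 3.11 × 0.0269 = 0.0838 m.
Tailwater y_tw = 0.119 m: y_tw > y₂, so the jump is submerged.

y₂ = 0.0838 m; the jump is submerged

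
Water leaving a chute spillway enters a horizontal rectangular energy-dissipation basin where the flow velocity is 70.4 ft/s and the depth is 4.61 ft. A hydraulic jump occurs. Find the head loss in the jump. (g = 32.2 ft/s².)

ΔE = 44.8 ft

Fr₁ = V₁/√(g·y₁) = 70.4/√(32.2×4.61) = 5.78.
Sequent-depth ratio: y₂/y₁ = ½[√(1 + 8Fr₁²) − 1] = ½[√268.1 − 1] = 7.69.
y₂ = 7.69 × 4.61 = 35.4 ft.
Head loss: ΔE = (y₂ − y₁)³/(4y₁y₂) = (35.4 − 4.61)³/(4×4.61×35.4) = 29294/653 = 44.8 ft.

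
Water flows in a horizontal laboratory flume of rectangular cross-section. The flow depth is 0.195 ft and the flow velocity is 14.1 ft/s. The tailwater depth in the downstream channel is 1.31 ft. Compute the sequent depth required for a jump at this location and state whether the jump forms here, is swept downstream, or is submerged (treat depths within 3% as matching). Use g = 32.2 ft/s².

Fr₁ = V₁/√(g·y₁) = 14.1/√(32.2×0.195) = 5.63.
Bélanger equation: y₂/y₁ = ½[√(1 + 8Fr₁²) − 1] = ½[√254.3 − 1] = 7.47.
y₂ = 7.47 × 0.195 = 1.46 ft.
Tailwater y_tw = 1.31 ft: y_tw < y₂, so the jump is swept downstream.

y₂ = 1.46 ft; the jump is swept downstream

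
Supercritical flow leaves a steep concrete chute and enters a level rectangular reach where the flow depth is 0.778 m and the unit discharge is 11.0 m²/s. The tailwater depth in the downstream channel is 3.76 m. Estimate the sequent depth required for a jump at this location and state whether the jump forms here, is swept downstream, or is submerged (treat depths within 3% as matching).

y₂ = 5.26 m; the jump is swept downstream

V₁ = q/y₁ = 11.0/0.778 = 14.1 m/s. Fr₁ = V₁/√(g·y₁) = 14.1/√(9.81×0.778) = 5.12.
Bélanger equation: y₂/y₁ = ½[√(1 + 8Fr₁²) − 1] = ½[√210.5 − 1] = 6.76.
y₂ = 6.76 × 0.778 = 5.26 m.
Tailwater y_tw = 3.76 m: y_tw < y₂, so the jump is swept downstream.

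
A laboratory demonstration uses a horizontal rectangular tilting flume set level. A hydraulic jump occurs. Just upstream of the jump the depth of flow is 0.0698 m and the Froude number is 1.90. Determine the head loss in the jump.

Fr₁ = 1.90 (given).
Sequent-depth ratio: y₂/y₁ = ½[√(1 + 8Fr₁²) − 1] = ½[√29.88 − 1] = 2.23.
y₂ = 2.23 × 0.0698 = 0.156 m.
V₁ = Fr₁·√(g·y₁) = 1.90×√(9.81×0.0698) = 1.57 m/s; q = V₁·y₁ = 0.110 m²/s. V₂ = q/y₂ = 0.110/0.156 = 0.704 m/s. E₁ = y₁ + V₁²/2g = 0.196 m; E₂ = y₂ + V₂²/2g = 0.181 m. ΔE = E₁ − E₂ = 0.0147 m.

ΔE = 0.0147 m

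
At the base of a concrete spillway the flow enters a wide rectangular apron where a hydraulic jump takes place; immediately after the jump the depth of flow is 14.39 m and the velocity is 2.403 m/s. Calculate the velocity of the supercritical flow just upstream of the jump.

Fr₂ = V₂/√(g·y₂) = 2.403/√(9.81×14.39) = 0.2023.
Applying the sequent-depth relation in reverse, y₁/y₂ = ½[√(1 + 8Fr₂²) − 1] = ½[√1.3272 − 1] = 0.07603.
y₁ = 0.07603 × 14.39 = 1.094 m.
V₁ = q/y₁ = 34.58/1.094 = 31.61 m/s.

V₁ = 31.61 m/s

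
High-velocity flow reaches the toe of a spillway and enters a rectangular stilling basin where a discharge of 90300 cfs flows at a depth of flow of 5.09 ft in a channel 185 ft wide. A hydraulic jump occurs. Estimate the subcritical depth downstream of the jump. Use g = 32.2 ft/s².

y₂ = 51.4 ft

q = Q/b = 90300/185 = 488 ft²/s; V₁ = q/y₁ = 95.9 ft/s. Fr₁ = V₁/√(g·y₁) = 7.49.
By Bélanger, y₂/y₁ = ½[√(1 + 8Fr₁²) − 1] = ½[√449.9 − 1] = 10.1.
y₂ = 10.1 × 5.09 = 51.4 ft.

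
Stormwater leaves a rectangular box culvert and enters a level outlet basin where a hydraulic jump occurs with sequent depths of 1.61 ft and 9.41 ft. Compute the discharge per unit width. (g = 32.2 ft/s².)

q = 51.8 ft²/s

For a rectangular channel the momentum equation gives q² = ½·g·y₁·y₂·(y₁ + y₂) = ½×32.2×1.61×9.41×11.0 = 2688.
q = √2688 = 51.8 ft²/s.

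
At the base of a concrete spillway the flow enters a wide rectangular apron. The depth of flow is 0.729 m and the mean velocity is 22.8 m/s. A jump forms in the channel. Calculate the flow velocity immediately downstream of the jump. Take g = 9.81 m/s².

Fr₁ = V₁/√(g·y₁) = 22.8/√(9.81×0.729) = 8.53.
From the momentum equation for a rectangular channel, y₂/y₁ = ½[√(1 + 8Fr₁²) − 1] = ½[√582.5 − 1] = 11.6.
y₂ = 11.6 × 0.729 = 8.43 m.
q = V₁·y₁ = 22.8 × 0.729 = 16.6 m²/s.
V₂ = q/y₂ = 16.6/8.43 = 1.97 m/s.

V₂ = 1.97 m/s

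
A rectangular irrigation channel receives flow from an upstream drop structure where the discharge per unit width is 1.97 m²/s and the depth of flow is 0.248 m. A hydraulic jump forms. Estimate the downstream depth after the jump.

y₂ = 1.67 m

V₁ = q/y₁ = 1.97/0.248 = 7.94 m/s. Fr₁ = V₁/√(g·y₁) = 7.94/√(9.81×0.248) = 5.09.
Sequent-depth ratio: y₂/y₁ = ½[√(1 + 8Fr₁²) − 1] = ½[√208.5 − 1] = 6.72.
y₂ = 6.72 × 0.248 = 1.67 m.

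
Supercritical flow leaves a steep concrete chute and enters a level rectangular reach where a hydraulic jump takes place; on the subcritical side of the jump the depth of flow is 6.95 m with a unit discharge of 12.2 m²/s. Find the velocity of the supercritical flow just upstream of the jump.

V₁ = 21.0 m/s

V₂ = q/y₂ = 12.2/6.95 = 1.76 m/s; Fr₂ = V₂/√(g·y₂) = 0.213.
The Bélanger relation is symmetric: y₁/y₂ = ½[√(1 + 8Fr₂²) − 1] = ½[√1.362 − 1] = 0.0834.
y₁ = 0.0834 × 6.95 = 0.580 m.
V₁ = q/y₁ = 12.2/0.580 = 21.0 m/s.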